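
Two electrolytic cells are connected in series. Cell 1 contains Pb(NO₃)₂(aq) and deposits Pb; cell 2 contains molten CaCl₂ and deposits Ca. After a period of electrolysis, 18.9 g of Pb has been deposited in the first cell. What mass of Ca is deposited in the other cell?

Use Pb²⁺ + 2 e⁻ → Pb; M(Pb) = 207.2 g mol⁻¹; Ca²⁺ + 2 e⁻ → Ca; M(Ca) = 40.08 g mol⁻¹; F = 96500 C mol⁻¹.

n(Pb) = 18.9 / 207.2 = 0.09122 mol.
Since Pb²⁺ + 2 e⁻ → Pb, n(e⁻) passed = 2 × 0.09122 = 0.1824 mol.
Cells in series carry the same charge, so the same 0.1824 mol of electrons passes through cell 2.
Ca²⁺ + 2 e⁻ → Ca, so n(Ca) = 0.1824 / 2 = 0.09122 mol.
m(Ca) = 0.09122 × 40.08 = 3.66 g.

3.66 g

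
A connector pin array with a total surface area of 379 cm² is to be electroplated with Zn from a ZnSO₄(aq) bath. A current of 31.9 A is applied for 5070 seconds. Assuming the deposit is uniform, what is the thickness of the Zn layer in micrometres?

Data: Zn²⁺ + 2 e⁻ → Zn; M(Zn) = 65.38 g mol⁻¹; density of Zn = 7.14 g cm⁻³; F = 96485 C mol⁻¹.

Q = I·t = 31.90 × 5070.0 = 161700 C; n(e⁻) = 1.676 mol.
n(Zn) = n(e⁻)/2 = 0.8381 mol, so m = 0.8381 × 65.38 = 54.80 g.
Volume = m/ρ = 54.80 / 7.14 = 7.675 cm³.
Thickness = V/A = 7.675 / 379 = 0.0202 cm = 202 μm.

202 μm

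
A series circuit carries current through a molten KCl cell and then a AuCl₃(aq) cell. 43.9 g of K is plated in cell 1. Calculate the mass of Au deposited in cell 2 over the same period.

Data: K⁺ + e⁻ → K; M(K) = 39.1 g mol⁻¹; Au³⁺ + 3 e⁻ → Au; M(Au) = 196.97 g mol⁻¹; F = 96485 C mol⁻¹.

n(K) = 43.9 / 39.1 = 1.123 mol.
Since K⁺ + e⁻ → K, n(e⁻) passed = 1 × 1.123 = 1.123 mol.
Cells in series carry the same charge, so the same 1.123 mol of electrons passes through cell 2.
Au³⁺ + 3 e⁻ → Au, so n(Au) = 1.123 / 3 = 0.3743 mol.
m(Au) = 0.3743 × 196.97 = 73.7 g.

73.7 g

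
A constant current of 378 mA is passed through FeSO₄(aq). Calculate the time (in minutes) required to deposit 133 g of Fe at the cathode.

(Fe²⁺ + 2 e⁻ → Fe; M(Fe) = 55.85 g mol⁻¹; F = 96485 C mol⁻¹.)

20300 min

n(Fe) = m/M = 133 / 55.85 = 2.381 mol.
Each Fe atom requires 2 electrons, so n(e⁻) = 2 × 2.381 = 4.763 mol.
Q = n(e⁻)·F = 4.763 × 96485 = 459500 C.
t = Q/I = 459500 / 0.3780 A = 1216000 s = 20300 min.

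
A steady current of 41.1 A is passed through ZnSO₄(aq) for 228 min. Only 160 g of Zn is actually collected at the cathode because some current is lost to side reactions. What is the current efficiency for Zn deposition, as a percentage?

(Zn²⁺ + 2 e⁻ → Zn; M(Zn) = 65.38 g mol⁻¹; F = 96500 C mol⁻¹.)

Q = I·t = 41.10 × 13680 = 562200 C; n(e⁻) = 562200/96500 = 5.826 mol.
Theoretical n(Zn) = n(e⁻)/2 = 2.913 mol, i.e. m_theo = 2.913 × 65.38 = 190.5 g.
Efficiency = m_actual / m_theo = 160 / 190.5 = 84.0 %.

84.0 %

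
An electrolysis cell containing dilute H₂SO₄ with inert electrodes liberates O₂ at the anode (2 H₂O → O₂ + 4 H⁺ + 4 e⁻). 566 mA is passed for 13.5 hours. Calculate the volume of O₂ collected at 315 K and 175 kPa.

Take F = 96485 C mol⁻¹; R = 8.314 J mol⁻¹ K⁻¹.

Q = I·t = 0.5660 A × 48600 s = 27510 C.
n(e⁻) = Q/F = 27510 / 96485 = 0.2851 mol.
4 electrons are transferred per O₂ molecule, so n(O₂) = 0.2851 / 4 = 0.07127 mol.
V = nRT/P = (0.07127 × 8.314 × 315) / (175 × 10³ Pa) = 0.00107 m³ = 1.07 L.

1.07 L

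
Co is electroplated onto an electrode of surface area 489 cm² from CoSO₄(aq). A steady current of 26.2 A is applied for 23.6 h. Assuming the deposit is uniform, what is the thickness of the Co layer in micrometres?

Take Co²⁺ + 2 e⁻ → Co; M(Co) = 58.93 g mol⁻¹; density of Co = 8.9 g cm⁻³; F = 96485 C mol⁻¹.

1560 μm

Q = I·t = 26.20 × 84960 = 2226000 C; n(e⁻) = 23.07 mol.
n(Co) = n(e⁻)/2 = 11.54 mol, so m = 11.54 × 58.93 = 679.8 g.
Volume = m/ρ = 679.8 / 8.9 = 76.38 cm³.
Thickness = V/A = 76.38 / 489 = 0.156 cm = 1560 μm.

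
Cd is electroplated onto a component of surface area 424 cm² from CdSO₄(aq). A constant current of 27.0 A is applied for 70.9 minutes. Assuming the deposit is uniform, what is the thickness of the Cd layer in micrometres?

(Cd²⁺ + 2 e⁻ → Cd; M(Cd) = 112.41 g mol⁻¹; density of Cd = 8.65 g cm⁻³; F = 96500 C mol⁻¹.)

182 μm

Q = I·t = 27.00 × 4254.0 = 114900 C; n(e⁻) = 1.190 mol.
n(Cd) = n(e⁻)/2 = 0.5951 mol, so m = 0.5951 × 112.41 = 66.90 g.
Volume = m/ρ = 66.90 / 8.65 = 7.734 cm³.
Thickness = V/A = 7.734 / 424 = 0.0182 cm = 182 μm.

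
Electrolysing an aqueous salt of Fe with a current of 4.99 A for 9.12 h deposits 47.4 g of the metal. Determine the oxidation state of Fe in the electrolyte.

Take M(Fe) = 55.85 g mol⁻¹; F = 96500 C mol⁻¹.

Q = I·t = 4.990 A × 32832 s = 163800 C, so n(e⁻) = 163800/96500 = 1.698 mol.
n(Fe) deposited = 47.4 / 55.85 = 0.8487 mol.
Electrons per atom = n(e⁻)/n(Fe) = 1.698 / 0.8487 = 2.00 ≈ 2, so the ion is Fe²⁺.

+2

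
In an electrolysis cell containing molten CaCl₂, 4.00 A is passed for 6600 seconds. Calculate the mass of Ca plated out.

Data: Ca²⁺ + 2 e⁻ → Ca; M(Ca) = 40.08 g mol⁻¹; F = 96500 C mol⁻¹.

5.48 g

Q = I·t = 4.000 A × 6600.0 s = 26400 C.
n(e⁻) = Q/F = 26400 / 96500 = 0.2736 mol.
Ca²⁺ + 2 e⁻ → Ca, so n(Ca) = n(e⁻)/2 = 0.1368 mol.
m = n·M = 0.1368 × 40.08 = 5.48 g.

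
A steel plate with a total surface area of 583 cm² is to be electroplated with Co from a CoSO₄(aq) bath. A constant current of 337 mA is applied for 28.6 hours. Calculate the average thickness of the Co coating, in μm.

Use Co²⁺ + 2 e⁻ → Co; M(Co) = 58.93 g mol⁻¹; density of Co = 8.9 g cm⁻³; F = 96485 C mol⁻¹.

Q = I·t = 0.3370 × 102960 = 34700 C; n(e⁻) = 0.3596 mol.
n(Co) = n(e⁻)/2 = 0.1798 mol, so m = 0.1798 × 58.93 = 10.60 g.
Volume = m/ρ = 10.60 / 8.9 = 1.191 cm³.
Thickness = V/A = 1.191 / 583 = 0.00204 cm = 20.4 μm.

20.4 μm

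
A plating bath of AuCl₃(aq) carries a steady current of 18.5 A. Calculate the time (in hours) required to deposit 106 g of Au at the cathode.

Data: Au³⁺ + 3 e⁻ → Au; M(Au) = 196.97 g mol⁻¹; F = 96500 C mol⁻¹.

n(Au) = m/M = 106 / 196.97 = 0.5382 mol.
Each Au atom requires 3 electrons, so n(e⁻) = 3 × 0.5382 = 1.614 mol.
Q = n(e⁻)·F = 1.614 × 96500 = 155800 C.
t = Q/I = 155800 / 18.50 A = 8421 s = 2.34 h.

2.34 h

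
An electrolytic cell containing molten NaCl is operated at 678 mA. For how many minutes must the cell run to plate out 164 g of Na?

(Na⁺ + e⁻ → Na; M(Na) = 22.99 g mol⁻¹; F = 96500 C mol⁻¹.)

16900 min

n(Na) = m/M = 164 / 22.99 = 7.134 mol.
Each Na atom requires 1 electron, so n(e⁻) = 1 × 7.134 = 7.134 mol.
Q = n(e⁻)·F = 7.134 × 96500 = 688400 C.
t = Q/I = 688400 / 0.6780 A = 1015000 s = 16900 min.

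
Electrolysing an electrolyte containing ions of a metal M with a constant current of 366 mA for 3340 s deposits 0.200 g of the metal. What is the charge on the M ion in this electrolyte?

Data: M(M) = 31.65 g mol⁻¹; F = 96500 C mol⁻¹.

Q = I·t = 0.3660 A × 3340.0 s = 1222 C, so n(e⁻) = 1222/96500 = 0.01267 mol.
n(M) deposited = 0.200 / 31.65 = 0.006319 mol.
Electrons per atom = n(e⁻)/n(M) = 0.01267 / 0.006319 = 2.00 ≈ 2, so the ion is M²⁺.

+2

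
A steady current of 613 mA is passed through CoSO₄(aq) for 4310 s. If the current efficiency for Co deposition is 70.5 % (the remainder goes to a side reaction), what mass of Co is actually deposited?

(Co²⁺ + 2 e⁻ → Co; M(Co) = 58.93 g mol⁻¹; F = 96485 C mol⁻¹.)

Q = I·t = 0.6130 × 4310.0 = 2642 C.
n(e⁻) = 2642/96485 = 0.02738 mol; theoretically n(Co) = 0.02738/2 = 0.01369 mol, m_theo = 0.8068 g.
At 70.5 % efficiency, m_actual = 0.705 × 0.8068 = 0.569 g.

0.569 g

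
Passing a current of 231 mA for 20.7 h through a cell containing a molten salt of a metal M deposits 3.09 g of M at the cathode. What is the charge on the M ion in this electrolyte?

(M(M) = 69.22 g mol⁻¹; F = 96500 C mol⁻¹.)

+4

Q = I·t = 0.2310 A × 74520 s = 17210 C, so n(e⁻) = 17210/96500 = 0.1784 mol.
n(M) deposited = 3.09 / 69.22 = 0.04464 mol.
Electrons per atom = n(e⁻)/n(M) = 0.1784 / 0.04464 = 4.00 ≈ 4, so the ion is M⁴⁺.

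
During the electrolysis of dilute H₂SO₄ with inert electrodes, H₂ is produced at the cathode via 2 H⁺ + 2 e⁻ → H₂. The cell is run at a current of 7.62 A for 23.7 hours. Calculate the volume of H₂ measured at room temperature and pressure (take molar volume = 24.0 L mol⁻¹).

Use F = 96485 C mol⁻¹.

80.9 L

Q = I·t = 7.620 A × 85320 s = 650100 C.
n(e⁻) = Q/F = 650100 / 96485 = 6.738 mol.
2 electrons are transferred per H₂ molecule, so n(H₂) = 6.738 / 2 = 3.369 mol.
V = n × V_m = 3.369 × 24.0 = 80.9 L.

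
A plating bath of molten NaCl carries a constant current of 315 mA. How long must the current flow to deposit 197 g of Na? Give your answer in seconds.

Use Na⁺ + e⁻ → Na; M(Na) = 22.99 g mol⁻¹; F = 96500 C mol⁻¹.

2.63 × 10⁶ s

n(Na) = m/M = 197 / 22.99 = 8.569 mol.
Each Na atom requires 1 electron, so n(e⁻) = 1 × 8.569 = 8.569 mol.
Q = n(e⁻)·F = 8.569 × 96500 = 826900 C.
t = Q/I = 826900 / 0.3150 A = 2625000 s.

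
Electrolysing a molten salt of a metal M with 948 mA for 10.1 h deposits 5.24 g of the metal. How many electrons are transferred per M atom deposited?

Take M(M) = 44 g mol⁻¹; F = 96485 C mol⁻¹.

3

Q = I·t = 0.9480 A × 36360 s = 34470 C, so n(e⁻) = 34470/96485 = 0.3573 mol.
n(M) deposited = 5.24 / 44 = 0.1191 mol.
Electrons per atom = n(e⁻)/n(M) = 0.3573 / 0.1191 = 3.00 ≈ 3, so the ion is M³⁺.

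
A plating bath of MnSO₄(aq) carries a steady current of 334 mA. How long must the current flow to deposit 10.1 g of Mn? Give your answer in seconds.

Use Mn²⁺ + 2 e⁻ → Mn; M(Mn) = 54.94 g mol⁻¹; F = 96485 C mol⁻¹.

n(Mn) = m/M = 10.1 / 54.94 = 0.1838 mol.
Each Mn atom requires 2 electrons, so n(e⁻) = 2 × 0.1838 = 0.3677 mol.
Q = n(e⁻)·F = 0.3677 × 96485 = 35480 C.
t = Q/I = 35480 / 0.3340 A = 106200 s.

1.06 × 10⁵ s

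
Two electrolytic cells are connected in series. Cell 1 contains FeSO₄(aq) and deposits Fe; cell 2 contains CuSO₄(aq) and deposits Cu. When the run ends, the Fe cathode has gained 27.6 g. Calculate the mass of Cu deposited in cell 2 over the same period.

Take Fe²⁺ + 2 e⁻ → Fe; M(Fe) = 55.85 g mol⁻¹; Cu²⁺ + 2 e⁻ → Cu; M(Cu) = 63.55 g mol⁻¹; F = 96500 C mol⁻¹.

31.4 g

n(Fe) = 27.6 / 55.85 = 0.4942 mol.
Since Fe²⁺ + 2 e⁻ → Fe, n(e⁻) passed = 2 × 0.4942 = 0.9884 mol.
Cells in series carry the same charge, so the same 0.9884 mol of electrons passes through cell 2.
Cu²⁺ + 2 e⁻ → Cu, so n(Cu) = 0.9884 / 2 = 0.4942 mol.
m(Cu) = 0.4942 × 63.55 = 31.4 g.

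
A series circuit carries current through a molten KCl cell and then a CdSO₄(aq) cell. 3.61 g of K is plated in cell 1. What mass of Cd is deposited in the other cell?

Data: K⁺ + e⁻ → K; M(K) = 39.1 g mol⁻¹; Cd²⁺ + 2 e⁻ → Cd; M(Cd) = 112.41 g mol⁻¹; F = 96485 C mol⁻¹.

5.19 g

n(K) = 3.61 / 39.1 = 0.09233 mol.
Since K⁺ + e⁻ → K, n(e⁻) passed = 1 × 0.09233 = 0.09233 mol.
Cells in series carry the same charge, so the same 0.09233 mol of electrons passes through cell 2.
Cd²⁺ + 2 e⁻ → Cd, so n(Cd) = 0.09233 / 2 = 0.04616 mol.
m(Cd) = 0.04616 × 112.41 = 5.19 g.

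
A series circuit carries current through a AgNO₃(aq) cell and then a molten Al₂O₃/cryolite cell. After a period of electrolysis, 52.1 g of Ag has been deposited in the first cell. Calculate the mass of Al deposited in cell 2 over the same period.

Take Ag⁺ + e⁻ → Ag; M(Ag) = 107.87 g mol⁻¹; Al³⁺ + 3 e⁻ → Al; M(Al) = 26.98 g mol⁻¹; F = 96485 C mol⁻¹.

n(Ag) = 52.1 / 107.87 = 0.4830 mol.
Since Ag⁺ + e⁻ → Ag, n(e⁻) passed = 1 × 0.4830 = 0.4830 mol.
Cells in series carry the same charge, so the same 0.4830 mol of electrons passes through cell 2.
Al³⁺ + 3 e⁻ → Al, so n(Al) = 0.4830 / 3 = 0.1610 mol.
m(Al) = 0.1610 × 26.98 = 4.34 g.

4.34 g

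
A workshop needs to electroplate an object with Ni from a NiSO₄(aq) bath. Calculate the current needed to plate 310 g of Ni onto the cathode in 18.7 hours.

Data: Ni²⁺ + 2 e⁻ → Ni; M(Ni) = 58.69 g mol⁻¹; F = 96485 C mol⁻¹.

15.1 A

n(Ni) = 310 / 58.69 = 5.282 mol.
n(e⁻) = 2 × 5.282 = 10.56 mol.
Q = n(e⁻)·F = 10.56 × 96485 = 1019000 C.
I = Q/t = 1019000 / 67320 s = 15.1 A.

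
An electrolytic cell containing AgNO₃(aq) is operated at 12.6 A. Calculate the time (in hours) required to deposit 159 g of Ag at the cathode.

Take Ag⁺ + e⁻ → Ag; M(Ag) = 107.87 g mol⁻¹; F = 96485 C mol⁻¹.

3.14 h

n(Ag) = m/M = 159 / 107.87 = 1.474 mol.
Each Ag atom requires 1 electron, so n(e⁻) = 1 × 1.474 = 1.474 mol.
Q = n(e⁻)·F = 1.474 × 96485 = 142200 C.
t = Q/I = 142200 / 12.60 A = 11290 s = 3.14 h.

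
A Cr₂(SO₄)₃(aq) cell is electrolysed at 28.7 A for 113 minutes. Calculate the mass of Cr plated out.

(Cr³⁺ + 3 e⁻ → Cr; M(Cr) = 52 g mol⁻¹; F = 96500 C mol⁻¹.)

Q = I·t = 28.70 A × 6780.0 s = 194600 C.
n(e⁻) = Q/F = 194600 / 96500 = 2.016 mol.
Cr³⁺ + 3 e⁻ → Cr, so n(Cr) = n(e⁻)/3 = 0.6721 mol.
m = n·M = 0.6721 × 52 = 35.0 g.

35.0 g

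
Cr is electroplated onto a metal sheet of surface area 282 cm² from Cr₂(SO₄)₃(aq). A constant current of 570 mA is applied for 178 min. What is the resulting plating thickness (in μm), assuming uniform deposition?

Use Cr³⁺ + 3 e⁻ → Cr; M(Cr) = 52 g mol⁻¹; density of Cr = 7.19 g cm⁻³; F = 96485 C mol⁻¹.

5.39 μm

Q = I·t = 0.5700 × 10680 = 6088 C; n(e⁻) = 0.06309 mol.
n(Cr) = n(e⁻)/3 = 0.02103 mol, so m = 0.02103 × 52 = 1.094 g.
Volume = m/ρ = 1.094 / 7.19 = 0.1521 cm³.
Thickness = V/A = 0.1521 / 282 = 5.39 × 10⁻⁴ cm = 5.39 μm.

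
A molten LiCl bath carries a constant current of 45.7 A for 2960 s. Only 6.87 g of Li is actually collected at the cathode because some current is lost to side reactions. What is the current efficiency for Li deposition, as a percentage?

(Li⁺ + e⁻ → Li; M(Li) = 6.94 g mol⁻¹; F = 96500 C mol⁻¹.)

70.6 %

Q = I·t = 45.70 × 2960.0 = 135300 C; n(e⁻) = 135300/96500 = 1.402 mol.
Theoretical n(Li) = n(e⁻)/1 = 1.402 mol, i.e. m_theo = 1.402 × 6.94 = 9.728 g.
Efficiency = m_actual / m_theo = 6.87 / 9.728 = 70.6 %.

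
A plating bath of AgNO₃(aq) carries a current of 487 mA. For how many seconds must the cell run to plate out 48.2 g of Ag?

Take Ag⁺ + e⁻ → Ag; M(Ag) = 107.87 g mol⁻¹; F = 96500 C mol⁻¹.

n(Ag) = m/M = 48.2 / 107.87 = 0.4468 mol.
Each Ag atom requires 1 electron, so n(e⁻) = 1 × 0.4468 = 0.4468 mol.
Q = n(e⁻)·F = 0.4468 × 96500 = 43120 C.
t = Q/I = 43120 / 0.4870 A = 88540 s.

88500 s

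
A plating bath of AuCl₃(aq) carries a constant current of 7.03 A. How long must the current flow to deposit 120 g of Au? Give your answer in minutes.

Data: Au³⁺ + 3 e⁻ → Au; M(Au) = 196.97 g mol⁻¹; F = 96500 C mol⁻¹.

418 min

n(Au) = m/M = 120 / 196.97 = 0.6092 mol.
Each Au atom requires 3 electrons, so n(e⁻) = 3 × 0.6092 = 1.828 mol.
Q = n(e⁻)·F = 1.828 × 96500 = 176400 C.
t = Q/I = 176400 / 7.030 A = 25090 s = 418 min.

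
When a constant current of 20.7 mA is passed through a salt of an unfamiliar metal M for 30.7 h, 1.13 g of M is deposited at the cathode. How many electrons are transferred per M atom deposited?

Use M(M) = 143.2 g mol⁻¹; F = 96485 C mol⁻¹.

3

Q = I·t = 0.02070 A × 110520 s = 2288 C, so n(e⁻) = 2288/96485 = 0.02371 mol.
n(M) deposited = 1.13 / 143.2 = 0.007891 mol.
Electrons per atom = n(e⁻)/n(M) = 0.02371 / 0.007891 = 3.00 ≈ 3, so the ion is M³⁺.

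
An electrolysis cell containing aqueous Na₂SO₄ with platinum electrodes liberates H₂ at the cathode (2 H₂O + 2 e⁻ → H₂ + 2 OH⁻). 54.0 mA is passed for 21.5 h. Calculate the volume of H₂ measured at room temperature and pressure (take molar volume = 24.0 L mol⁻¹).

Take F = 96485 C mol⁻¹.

Q = I·t = 0.05400 A × 77400 s = 4180 C.
n(e⁻) = Q/F = 4180 / 96485 = 0.04332 mol.
2 electrons are transferred per H₂ molecule, so n(H₂) = 0.04332 / 2 = 0.02166 mol.
V = n × V_m = 0.02166 × 24.0 = 0.520 L.

0.520 L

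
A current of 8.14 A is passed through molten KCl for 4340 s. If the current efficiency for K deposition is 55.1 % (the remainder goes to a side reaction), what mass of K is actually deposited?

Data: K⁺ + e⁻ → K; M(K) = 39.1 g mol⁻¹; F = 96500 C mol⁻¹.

Q = I·t = 8.140 × 4340.0 = 35330 C.
n(e⁻) = 35330/96500 = 0.3661 mol; theoretically n(K) = 0.3661/1 = 0.3661 mol, m_theo = 14.31 g.
At 55.1 % efficiency, m_actual = 0.551 × 14.31 = 7.89 g.

7.89 g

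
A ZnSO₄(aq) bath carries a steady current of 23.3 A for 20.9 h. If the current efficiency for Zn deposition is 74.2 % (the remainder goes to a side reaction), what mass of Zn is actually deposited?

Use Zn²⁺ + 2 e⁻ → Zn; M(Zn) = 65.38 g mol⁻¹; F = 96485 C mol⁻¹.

441 g

Q = I·t = 23.30 × 75240 = 1753000 C.
n(e⁻) = 1753000/96485 = 18.17 mol; theoretically n(Zn) = 18.17/2 = 9.085 mol, m_theo = 594.0 g.
At 74.2 % efficiency, m_actual = 0.742 × 594.0 = 441 g.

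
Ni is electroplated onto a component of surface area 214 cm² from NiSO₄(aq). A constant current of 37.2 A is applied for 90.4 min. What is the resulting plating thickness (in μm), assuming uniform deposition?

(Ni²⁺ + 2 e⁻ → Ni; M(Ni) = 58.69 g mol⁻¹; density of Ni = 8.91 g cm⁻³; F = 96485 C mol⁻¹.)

322 μm

Q = I·t = 37.20 × 5424.0 = 201800 C; n(e⁻) = 2.091 mol.
n(Ni) = n(e⁻)/2 = 1.046 mol, so m = 1.046 × 58.69 = 61.37 g.
Volume = m/ρ = 61.37 / 8.91 = 6.887 cm³.
Thickness = V/A = 6.887 / 214 = 0.0322 cm = 322 μm.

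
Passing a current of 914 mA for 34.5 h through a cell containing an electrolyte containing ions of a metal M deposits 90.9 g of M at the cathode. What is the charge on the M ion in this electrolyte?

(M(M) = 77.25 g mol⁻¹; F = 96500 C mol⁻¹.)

+1

Q = I·t = 0.9140 A × 124200 s = 113500 C, so n(e⁻) = 113500/96500 = 1.176 mol.
n(M) deposited = 90.9 / 77.25 = 1.177 mol.
Electrons per atom = n(e⁻)/n(M) = 1.176 / 1.177 = 1.00 ≈ 1, so the ion is M⁺.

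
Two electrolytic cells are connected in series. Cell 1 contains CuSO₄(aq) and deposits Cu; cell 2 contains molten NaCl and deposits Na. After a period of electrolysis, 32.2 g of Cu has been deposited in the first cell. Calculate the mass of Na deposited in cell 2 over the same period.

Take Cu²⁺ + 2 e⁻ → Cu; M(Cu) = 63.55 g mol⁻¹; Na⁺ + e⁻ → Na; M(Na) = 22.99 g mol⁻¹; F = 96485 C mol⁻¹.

n(Cu) = 32.2 / 63.55 = 0.5067 mol.
Since Cu²⁺ + 2 e⁻ → Cu, n(e⁻) passed = 2 × 0.5067 = 1.013 mol.
Cells in series carry the same charge, so the same 1.013 mol of electrons passes through cell 2.
Na⁺ + e⁻ → Na, so n(Na) = 1.013 / 1 = 1.013 mol.
m(Na) = 1.013 × 22.99 = 23.3 g.

23.3 g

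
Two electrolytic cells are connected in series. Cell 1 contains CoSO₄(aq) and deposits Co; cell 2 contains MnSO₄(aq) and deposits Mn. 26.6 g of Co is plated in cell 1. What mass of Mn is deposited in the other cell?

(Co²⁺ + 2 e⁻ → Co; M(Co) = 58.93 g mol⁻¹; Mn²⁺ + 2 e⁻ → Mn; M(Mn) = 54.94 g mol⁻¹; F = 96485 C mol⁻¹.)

24.8 g

n(Co) = 26.6 / 58.93 = 0.4514 mol.
Since Co²⁺ + 2 e⁻ → Co, n(e⁻) passed = 2 × 0.4514 = 0.9028 mol.
Cells in series carry the same charge, so the same 0.9028 mol of electrons passes through cell 2.
Mn²⁺ + 2 e⁻ → Mn, so n(Mn) = 0.9028 / 2 = 0.4514 mol.
m(Mn) = 0.4514 × 54.94 = 24.8 g.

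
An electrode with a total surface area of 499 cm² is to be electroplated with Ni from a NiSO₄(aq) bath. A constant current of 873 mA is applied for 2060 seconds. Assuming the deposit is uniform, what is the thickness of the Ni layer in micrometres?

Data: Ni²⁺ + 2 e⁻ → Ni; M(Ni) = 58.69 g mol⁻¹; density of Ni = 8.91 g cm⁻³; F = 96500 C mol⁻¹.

Q = I·t = 0.8730 × 2060.0 = 1798 C; n(e⁻) = 0.01864 mol.
n(Ni) = n(e⁻)/2 = 0.009318 mol, so m = 0.009318 × 58.69 = 0.5469 g.
Volume = m/ρ = 0.5469 / 8.91 = 0.06138 cm³.
Thickness = V/A = 0.06138 / 499 = 1.23 × 10⁻⁴ cm = 1.23 μm.

1.23 μm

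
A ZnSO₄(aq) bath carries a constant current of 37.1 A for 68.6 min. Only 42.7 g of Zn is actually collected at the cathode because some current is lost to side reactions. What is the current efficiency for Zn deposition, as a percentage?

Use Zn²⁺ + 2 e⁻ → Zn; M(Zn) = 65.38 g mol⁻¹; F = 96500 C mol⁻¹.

Q = I·t = 37.10 × 4116.0 = 152700 C; n(e⁻) = 152700/96500 = 1.582 mol.
Theoretical n(Zn) = n(e⁻)/2 = 0.7912 mol, i.e. m_theo = 0.7912 × 65.38 = 51.73 g.
Efficiency = m_actual / m_theo = 42.7 / 51.73 = 82.5 %.

82.5 %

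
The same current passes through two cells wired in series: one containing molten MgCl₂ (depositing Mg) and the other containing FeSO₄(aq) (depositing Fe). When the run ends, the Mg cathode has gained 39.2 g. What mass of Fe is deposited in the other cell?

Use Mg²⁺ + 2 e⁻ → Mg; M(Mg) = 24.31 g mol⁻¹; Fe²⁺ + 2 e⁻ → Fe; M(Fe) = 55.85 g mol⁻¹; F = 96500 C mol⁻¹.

n(Mg) = 39.2 / 24.31 = 1.613 mol.
Since Mg²⁺ + 2 e⁻ → Mg, n(e⁻) passed = 2 × 1.613 = 3.225 mol.
Cells in series carry the same charge, so the same 3.225 mol of electrons passes through cell 2.
Fe²⁺ + 2 e⁻ → Fe, so n(Fe) = 3.225 / 2 = 1.613 mol.
m(Fe) = 1.613 × 55.85 = 90.1 g.

90.1 g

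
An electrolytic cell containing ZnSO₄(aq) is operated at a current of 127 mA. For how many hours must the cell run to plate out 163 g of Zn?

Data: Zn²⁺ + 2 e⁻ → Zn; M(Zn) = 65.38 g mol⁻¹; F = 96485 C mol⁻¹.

n(Zn) = m/M = 163 / 65.38 = 2.493 mol.
Each Zn atom requires 2 electrons, so n(e⁻) = 2 × 2.493 = 4.986 mol.
Q = n(e⁻)·F = 4.986 × 96485 = 481100 C.
t = Q/I = 481100 / 0.1270 A = 3788000 s = 1050 h.

1050 h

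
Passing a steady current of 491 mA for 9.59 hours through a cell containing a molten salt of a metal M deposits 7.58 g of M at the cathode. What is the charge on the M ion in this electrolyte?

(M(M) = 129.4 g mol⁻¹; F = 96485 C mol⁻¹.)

+3

Q = I·t = 0.4910 A × 34524 s = 16950 C, so n(e⁻) = 16950/96485 = 0.1757 mol.
n(M) deposited = 7.58 / 129.4 = 0.05858 mol.
Electrons per atom = n(e⁻)/n(M) = 0.1757 / 0.05858 = 3.00 ≈ 3, so the ion is M³⁺.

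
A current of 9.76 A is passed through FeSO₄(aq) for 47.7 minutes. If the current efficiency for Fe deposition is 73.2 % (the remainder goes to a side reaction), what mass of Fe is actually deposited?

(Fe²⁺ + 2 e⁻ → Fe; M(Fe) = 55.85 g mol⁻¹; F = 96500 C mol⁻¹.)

Q = I·t = 9.760 × 2862.0 = 27930 C.
n(e⁻) = 27930/96500 = 0.2895 mol; theoretically n(Fe) = 0.2895/2 = 0.1447 mol, m_theo = 8.083 g.
At 73.2 % efficiency, m_actual = 0.732 × 8.083 = 5.92 g.

5.92 g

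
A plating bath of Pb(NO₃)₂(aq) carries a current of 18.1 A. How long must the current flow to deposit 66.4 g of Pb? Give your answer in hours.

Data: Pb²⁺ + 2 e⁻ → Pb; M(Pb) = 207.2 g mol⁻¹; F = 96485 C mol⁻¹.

0.949 h

n(Pb) = m/M = 66.4 / 207.2 = 0.3205 mol.
Each Pb atom requires 2 electrons, so n(e⁻) = 2 × 0.3205 = 0.6409 mol.
Q = n(e⁻)·F = 0.6409 × 96485 = 61840 C.
t = Q/I = 61840 / 18.10 A = 3417 s = 0.949 h.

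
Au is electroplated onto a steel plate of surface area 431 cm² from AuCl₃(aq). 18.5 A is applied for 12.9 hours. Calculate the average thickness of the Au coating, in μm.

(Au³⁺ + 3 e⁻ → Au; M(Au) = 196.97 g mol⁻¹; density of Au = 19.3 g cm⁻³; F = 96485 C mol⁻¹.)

703 μm

Q = I·t = 18.50 × 46440 = 859100 C; n(e⁻) = 8.904 mol.
n(Au) = n(e⁻)/3 = 2.968 mol, so m = 2.968 × 196.97 = 584.6 g.
Volume = m/ρ = 584.6 / 19.3 = 30.29 cm³.
Thickness = V/A = 30.29 / 431 = 0.0703 cm = 703 μm.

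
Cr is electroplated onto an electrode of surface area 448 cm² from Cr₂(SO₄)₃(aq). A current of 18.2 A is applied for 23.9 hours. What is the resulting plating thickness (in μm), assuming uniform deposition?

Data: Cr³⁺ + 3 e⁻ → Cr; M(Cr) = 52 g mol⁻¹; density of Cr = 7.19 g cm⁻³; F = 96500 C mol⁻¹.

873 μm

Q = I·t = 18.20 × 86040 = 1566000 C; n(e⁻) = 16.23 mol.
n(Cr) = n(e⁻)/3 = 5.409 mol, so m = 5.409 × 52 = 281.3 g.
Volume = m/ρ = 281.3 / 7.19 = 39.12 cm³.
Thickness = V/A = 39.12 / 448 = 0.0873 cm = 873 μm.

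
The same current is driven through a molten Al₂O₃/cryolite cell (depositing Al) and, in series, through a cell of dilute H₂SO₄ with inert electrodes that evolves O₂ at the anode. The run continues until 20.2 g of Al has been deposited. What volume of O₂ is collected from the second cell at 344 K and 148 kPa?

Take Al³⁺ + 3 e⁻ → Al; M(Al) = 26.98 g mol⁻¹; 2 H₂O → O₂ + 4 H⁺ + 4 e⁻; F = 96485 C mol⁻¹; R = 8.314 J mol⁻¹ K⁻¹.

n(Al) = 20.2 / 26.98 = 0.7487 mol, so n(e⁻) = 3 × 0.7487 = 2.246 mol.
The cells are in series, so the same 2.246 mol of electrons passes through the second cell.
2 H₂O → O₂ + 4 H⁺ + 4 e⁻ — 4 mol e⁻ per mol O₂, so n(O₂) = 2.246/4 = 0.5615 mol.
V = nRT/P = (0.5615 × 8.314 × 344) / (148 × 10³) = 0.0109 m³ = 10.9 L.

10.9 L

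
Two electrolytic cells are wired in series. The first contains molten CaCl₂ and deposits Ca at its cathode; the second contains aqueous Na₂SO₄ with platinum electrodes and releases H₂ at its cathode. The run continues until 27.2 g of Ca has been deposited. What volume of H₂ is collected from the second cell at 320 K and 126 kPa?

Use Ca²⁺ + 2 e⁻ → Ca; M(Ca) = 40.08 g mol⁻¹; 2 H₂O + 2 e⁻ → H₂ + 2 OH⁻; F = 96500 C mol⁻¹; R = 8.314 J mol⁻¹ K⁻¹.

n(Ca) = 27.2 / 40.08 = 0.6786 mol, so n(e⁻) = 2 × 0.6786 = 1.357 mol.
The cells are in series, so the same 1.357 mol of electrons passes through the second cell.
2 H₂O + 2 e⁻ → H₂ + 2 OH⁻ — 2 mol e⁻ per mol H₂, so n(H₂) = 1.357/2 = 0.6786 mol.
V = nRT/P = (0.6786 × 8.314 × 320) / (126 × 10³) = 0.0143 m³ = 14.3 L.

14.3 L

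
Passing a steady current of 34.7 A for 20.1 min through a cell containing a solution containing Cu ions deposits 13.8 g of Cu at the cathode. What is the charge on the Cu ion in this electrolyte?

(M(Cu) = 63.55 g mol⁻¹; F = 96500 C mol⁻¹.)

Q = I·t = 34.70 A × 1206.0 s = 41850 C, so n(e⁻) = 41850/96500 = 0.4337 mol.
n(Cu) deposited = 13.8 / 63.55 = 0.2172 mol.
Electrons per atom = n(e⁻)/n(Cu) = 0.4337 / 0.2172 = 2.00 ≈ 2, so the ion is Cu²⁺.

+2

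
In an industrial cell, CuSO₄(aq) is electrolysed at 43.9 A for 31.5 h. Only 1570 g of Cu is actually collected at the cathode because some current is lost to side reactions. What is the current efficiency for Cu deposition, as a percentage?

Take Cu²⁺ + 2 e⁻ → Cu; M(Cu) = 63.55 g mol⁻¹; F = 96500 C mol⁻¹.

Q = I·t = 43.90 × 113400 = 4978000 C; n(e⁻) = 4978000/96500 = 51.59 mol.
Theoretical n(Cu) = n(e⁻)/2 = 25.79 mol, i.e. m_theo = 25.79 × 63.55 = 1639 g.
Efficiency = m_actual / m_theo = 1570 / 1639 = 95.8 %.

95.8 %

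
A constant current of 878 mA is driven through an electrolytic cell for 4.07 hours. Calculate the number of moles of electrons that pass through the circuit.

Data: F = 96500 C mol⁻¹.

0.133 mol

Q = I·t = 0.8780 A × 14652 s = 12860 C.
n(e⁻) = Q/F = 12860 / 96500 = 0.133 mol.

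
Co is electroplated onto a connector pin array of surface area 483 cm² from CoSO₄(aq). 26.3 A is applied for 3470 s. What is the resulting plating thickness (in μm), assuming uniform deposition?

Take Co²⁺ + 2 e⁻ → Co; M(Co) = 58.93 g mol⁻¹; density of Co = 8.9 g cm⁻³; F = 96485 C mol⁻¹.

64.8 μm

Q = I·t = 26.30 × 3470.0 = 91260 C; n(e⁻) = 0.9459 mol.
n(Co) = n(e⁻)/2 = 0.4729 mol, so m = 0.4729 × 58.93 = 27.87 g.
Volume = m/ρ = 27.87 / 8.9 = 3.131 cm³.
Thickness = V/A = 3.131 / 483 = 0.00648 cm = 64.8 μm.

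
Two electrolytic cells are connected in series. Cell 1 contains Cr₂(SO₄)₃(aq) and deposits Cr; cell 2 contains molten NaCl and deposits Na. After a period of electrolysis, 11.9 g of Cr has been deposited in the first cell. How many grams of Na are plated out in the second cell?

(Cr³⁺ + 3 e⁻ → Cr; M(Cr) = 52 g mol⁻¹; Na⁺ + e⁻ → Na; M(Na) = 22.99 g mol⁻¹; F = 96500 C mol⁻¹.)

n(Cr) = 11.9 / 52 = 0.2288 mol.
Since Cr³⁺ + 3 e⁻ → Cr, n(e⁻) passed = 3 × 0.2288 = 0.6865 mol.
Cells in series carry the same charge, so the same 0.6865 mol of electrons passes through cell 2.
Na⁺ + e⁻ → Na, so n(Na) = 0.6865 / 1 = 0.6865 mol.
m(Na) = 0.6865 × 22.99 = 15.8 g.

15.8 g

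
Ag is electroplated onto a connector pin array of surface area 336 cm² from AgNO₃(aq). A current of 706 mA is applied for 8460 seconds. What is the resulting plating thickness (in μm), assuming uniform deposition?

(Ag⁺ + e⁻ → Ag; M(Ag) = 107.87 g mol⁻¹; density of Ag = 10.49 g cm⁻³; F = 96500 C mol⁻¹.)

Q = I·t = 0.7060 × 8460.0 = 5973 C; n(e⁻) = 0.06189 mol.
n(Ag) = n(e⁻)/1 = 0.06189 mol, so m = 0.06189 × 107.87 = 6.676 g.
Volume = m/ρ = 6.676 / 10.49 = 0.6365 cm³.
Thickness = V/A = 0.6365 / 336 = 0.00189 cm = 18.9 μm.

18.9 μm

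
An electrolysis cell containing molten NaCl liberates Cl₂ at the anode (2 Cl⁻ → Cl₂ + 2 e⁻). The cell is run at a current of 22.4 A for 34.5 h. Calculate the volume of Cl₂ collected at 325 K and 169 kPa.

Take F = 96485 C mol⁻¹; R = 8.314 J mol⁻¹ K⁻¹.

231 L

Q = I·t = 22.40 A × 124200 s = 2782000 C.
n(e⁻) = Q/F = 2782000 / 96485 = 28.83 mol.
2 electrons are transferred per Cl₂ molecule, so n(Cl₂) = 28.83 / 2 = 14.42 mol.
V = nRT/P = (14.42 × 8.314 × 325) / (169 × 10³ Pa) = 0.231 m³ = 231 L.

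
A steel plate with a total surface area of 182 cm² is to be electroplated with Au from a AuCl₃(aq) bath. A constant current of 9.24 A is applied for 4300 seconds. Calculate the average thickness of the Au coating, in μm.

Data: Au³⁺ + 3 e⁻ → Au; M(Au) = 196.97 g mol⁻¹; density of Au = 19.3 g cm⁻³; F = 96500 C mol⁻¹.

Q = I·t = 9.240 × 4300.0 = 39730 C; n(e⁻) = 0.4117 mol.
n(Au) = n(e⁻)/3 = 0.1372 mol, so m = 0.1372 × 196.97 = 27.03 g.
Volume = m/ρ = 27.03 / 19.3 = 1.401 cm³.
Thickness = V/A = 1.401 / 182 = 0.00770 cm = 77.0 μm.

77.0 μm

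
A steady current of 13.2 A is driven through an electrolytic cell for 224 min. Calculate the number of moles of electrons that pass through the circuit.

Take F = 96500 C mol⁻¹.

Q = I·t = 13.20 A × 13440 s = 177400 C.
n(e⁻) = Q/F = 177400 / 96500 = 1.84 mol.

1.84 mol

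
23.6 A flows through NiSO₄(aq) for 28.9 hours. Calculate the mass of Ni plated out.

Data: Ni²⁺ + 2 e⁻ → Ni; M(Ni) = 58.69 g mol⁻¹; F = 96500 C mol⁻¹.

Q = I·t = 23.60 A × 104040 s = 2455000 C.
n(e⁻) = Q/F = 2455000 / 96500 = 25.44 mol.
Ni²⁺ + 2 e⁻ → Ni, so n(Ni) = n(e⁻)/2 = 12.72 mol.
m = n·M = 12.72 × 58.69 = 747 g.

747 g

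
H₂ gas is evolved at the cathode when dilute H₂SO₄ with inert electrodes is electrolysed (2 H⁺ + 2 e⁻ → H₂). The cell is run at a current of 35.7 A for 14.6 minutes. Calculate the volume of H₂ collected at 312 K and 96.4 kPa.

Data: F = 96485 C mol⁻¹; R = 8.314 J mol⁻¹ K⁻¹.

4.36 L

Q = I·t = 35.70 A × 876.00 s = 31270 C.
n(e⁻) = Q/F = 31270 / 96485 = 0.3241 mol.
2 electrons are transferred per H₂ molecule, so n(H₂) = 0.3241 / 2 = 0.1621 mol.
V = nRT/P = (0.1621 × 8.314 × 312) / (96.4 × 10³ Pa) = 0.00436 m³ = 4.36 L.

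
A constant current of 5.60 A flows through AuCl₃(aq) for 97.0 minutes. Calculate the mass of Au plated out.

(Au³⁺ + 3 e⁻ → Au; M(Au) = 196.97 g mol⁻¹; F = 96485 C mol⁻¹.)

Q = I·t = 5.600 A × 5820.0 s = 32590 C.
n(e⁻) = Q/F = 32590 / 96485 = 0.3378 mol.
Au³⁺ + 3 e⁻ → Au, so n(Au) = n(e⁻)/3 = 0.1126 mol.
m = n·M = 0.1126 × 196.97 = 22.2 g.

22.2 g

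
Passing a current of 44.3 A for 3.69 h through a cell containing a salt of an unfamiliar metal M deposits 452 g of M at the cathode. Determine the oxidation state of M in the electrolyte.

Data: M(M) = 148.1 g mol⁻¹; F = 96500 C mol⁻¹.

+2

Q = I·t = 44.30 A × 13284 s = 588500 C, so n(e⁻) = 588500/96500 = 6.098 mol.
n(M) deposited = 452 / 148.1 = 3.052 mol.
Electrons per atom = n(e⁻)/n(M) = 6.098 / 3.052 = 2.00 ≈ 2, so the ion is M²⁺.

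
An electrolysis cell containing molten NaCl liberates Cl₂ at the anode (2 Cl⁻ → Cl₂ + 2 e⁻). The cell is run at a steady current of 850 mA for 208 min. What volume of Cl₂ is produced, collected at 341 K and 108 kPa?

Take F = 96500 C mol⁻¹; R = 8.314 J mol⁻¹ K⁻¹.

Q = I·t = 0.8500 A × 12480 s = 10610 C.
n(e⁻) = Q/F = 10610 / 96500 = 0.1099 mol.
2 electrons are transferred per Cl₂ molecule, so n(Cl₂) = 0.1099 / 2 = 0.05496 mol.
V = nRT/P = (0.05496 × 8.314 × 341) / (108 × 10³ Pa) = 0.00144 m³ = 1.44 L.

1.44 L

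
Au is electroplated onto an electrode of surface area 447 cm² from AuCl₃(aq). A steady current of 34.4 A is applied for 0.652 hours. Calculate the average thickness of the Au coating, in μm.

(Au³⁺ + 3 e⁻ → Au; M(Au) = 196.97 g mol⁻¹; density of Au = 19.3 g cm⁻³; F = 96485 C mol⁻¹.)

63.7 μm

Q = I·t = 34.40 × 2347.2 = 80740 C; n(e⁻) = 0.8369 mol.
n(Au) = n(e⁻)/3 = 0.2790 mol, so m = 0.2790 × 196.97 = 54.94 g.
Volume = m/ρ = 54.94 / 19.3 = 2.847 cm³.
Thickness = V/A = 2.847 / 447 = 0.00637 cm = 63.7 μm.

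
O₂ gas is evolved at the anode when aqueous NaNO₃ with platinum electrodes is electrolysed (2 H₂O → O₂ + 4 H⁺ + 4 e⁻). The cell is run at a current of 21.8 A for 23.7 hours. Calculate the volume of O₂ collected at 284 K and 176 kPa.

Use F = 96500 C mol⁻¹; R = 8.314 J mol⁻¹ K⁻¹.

Q = I·t = 21.80 A × 85320 s = 1860000 C.
n(e⁻) = Q/F = 1860000 / 96500 = 19.27 mol.
4 electrons are transferred per O₂ molecule, so n(O₂) = 19.27 / 4 = 4.819 mol.
V = nRT/P = (4.819 × 8.314 × 284) / (176 × 10³ Pa) = 0.0646 m³ = 64.6 L.

64.6 L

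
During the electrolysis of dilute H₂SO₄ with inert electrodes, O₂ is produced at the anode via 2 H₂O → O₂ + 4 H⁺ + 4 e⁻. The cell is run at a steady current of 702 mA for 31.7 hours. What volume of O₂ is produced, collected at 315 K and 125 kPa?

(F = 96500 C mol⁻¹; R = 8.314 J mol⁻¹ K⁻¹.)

Q = I·t = 0.7020 A × 114120 s = 80110 C.
n(e⁻) = Q/F = 80110 / 96500 = 0.8302 mol.
4 electrons are transferred per O₂ molecule, so n(O₂) = 0.8302 / 4 = 0.2075 mol.
V = nRT/P = (0.2075 × 8.314 × 315) / (125 × 10³ Pa) = 0.00435 m³ = 4.35 L.

4.35 L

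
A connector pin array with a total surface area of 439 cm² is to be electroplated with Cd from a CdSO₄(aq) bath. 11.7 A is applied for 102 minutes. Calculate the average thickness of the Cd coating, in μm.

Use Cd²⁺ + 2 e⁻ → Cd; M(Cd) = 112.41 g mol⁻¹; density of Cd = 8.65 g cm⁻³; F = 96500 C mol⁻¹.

Q = I·t = 11.70 × 6120.0 = 71600 C; n(e⁻) = 0.7420 mol.
n(Cd) = n(e⁻)/2 = 0.3710 mol, so m = 0.3710 × 112.41 = 41.70 g.
Volume = m/ρ = 41.70 / 8.65 = 4.821 cm³.
Thickness = V/A = 4.821 / 439 = 0.0110 cm = 110 μm.

110 μm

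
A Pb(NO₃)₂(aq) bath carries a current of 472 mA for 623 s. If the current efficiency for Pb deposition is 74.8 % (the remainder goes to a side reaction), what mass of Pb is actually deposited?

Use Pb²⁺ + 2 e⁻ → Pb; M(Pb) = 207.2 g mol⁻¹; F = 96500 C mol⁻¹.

0.236 g

Q = I·t = 0.4720 × 623.00 = 294.1 C.
n(e⁻) = 294.1/96500 = 0.003047 mol; theoretically n(Pb) = 0.003047/2 = 0.001524 mol, m_theo = 0.3157 g.
At 74.8 % efficiency, m_actual = 0.748 × 0.3157 = 0.236 g.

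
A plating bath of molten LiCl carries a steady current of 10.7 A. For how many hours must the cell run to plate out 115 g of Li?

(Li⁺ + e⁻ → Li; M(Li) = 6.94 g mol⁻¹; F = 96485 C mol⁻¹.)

n(Li) = m/M = 115 / 6.94 = 16.57 mol.
Each Li atom requires 1 electron, so n(e⁻) = 1 × 16.57 = 16.57 mol.
Q = n(e⁻)·F = 16.57 × 96485 = 1599000 C.
t = Q/I = 1599000 / 10.70 A = 149400 s = 41.5 h.

41.5 h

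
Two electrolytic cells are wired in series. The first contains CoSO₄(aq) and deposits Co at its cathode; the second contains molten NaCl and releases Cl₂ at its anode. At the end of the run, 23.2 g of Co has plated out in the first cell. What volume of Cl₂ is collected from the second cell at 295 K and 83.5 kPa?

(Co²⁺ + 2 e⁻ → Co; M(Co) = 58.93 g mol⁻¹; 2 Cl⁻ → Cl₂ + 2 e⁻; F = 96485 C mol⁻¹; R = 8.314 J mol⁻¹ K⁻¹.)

n(Co) = 23.2 / 58.93 = 0.3937 mol, so n(e⁻) = 2 × 0.3937 = 0.7874 mol.
The cells are in series, so the same 0.7874 mol of electrons passes through the second cell.
2 Cl⁻ → Cl₂ + 2 e⁻ — 2 mol e⁻ per mol Cl₂, so n(Cl₂) = 0.7874/2 = 0.3937 mol.
V = nRT/P = (0.3937 × 8.314 × 295) / (83.5 × 10³) = 0.0116 m³ = 11.6 L.

11.6 L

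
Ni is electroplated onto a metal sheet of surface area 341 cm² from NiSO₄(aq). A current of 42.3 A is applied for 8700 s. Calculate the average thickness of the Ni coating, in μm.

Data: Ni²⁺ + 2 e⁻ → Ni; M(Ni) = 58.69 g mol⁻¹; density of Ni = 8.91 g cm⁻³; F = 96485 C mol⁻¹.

Q = I·t = 42.30 × 8700.0 = 368000 C; n(e⁻) = 3.814 mol.
n(Ni) = n(e⁻)/2 = 1.907 mol, so m = 1.907 × 58.69 = 111.9 g.
Volume = m/ρ = 111.9 / 8.91 = 12.56 cm³.
Thickness = V/A = 12.56 / 341 = 0.0368 cm = 368 μm.

368 μm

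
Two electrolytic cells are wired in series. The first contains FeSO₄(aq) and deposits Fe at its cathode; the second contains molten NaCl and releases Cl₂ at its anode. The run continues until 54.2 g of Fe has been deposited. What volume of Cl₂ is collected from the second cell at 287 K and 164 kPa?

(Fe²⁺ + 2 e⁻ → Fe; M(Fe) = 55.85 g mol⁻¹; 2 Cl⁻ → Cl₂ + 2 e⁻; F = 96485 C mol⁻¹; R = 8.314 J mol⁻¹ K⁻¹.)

n(Fe) = 54.2 / 55.85 = 0.9705 mol, so n(e⁻) = 2 × 0.9705 = 1.941 mol.
The cells are in series, so the same 1.941 mol of electrons passes through the second cell.
2 Cl⁻ → Cl₂ + 2 e⁻ — 2 mol e⁻ per mol Cl₂, so n(Cl₂) = 1.941/2 = 0.9705 mol.
V = nRT/P = (0.9705 × 8.314 × 287) / (164 × 10³) = 0.0141 m³ = 14.1 L.

14.1 L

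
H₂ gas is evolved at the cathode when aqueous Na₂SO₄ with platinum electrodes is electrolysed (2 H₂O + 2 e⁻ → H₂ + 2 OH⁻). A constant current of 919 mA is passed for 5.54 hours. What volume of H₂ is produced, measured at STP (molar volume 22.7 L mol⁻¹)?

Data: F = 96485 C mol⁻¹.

Q = I·t = 0.9190 A × 19944 s = 18330 C.
n(e⁻) = Q/F = 18330 / 96485 = 0.1900 mol.
2 electrons are transferred per H₂ molecule, so n(H₂) = 0.1900 / 2 = 0.09498 mol.
V = n × V_m = 0.09498 × 22.7 = 2.16 L.

2.16 L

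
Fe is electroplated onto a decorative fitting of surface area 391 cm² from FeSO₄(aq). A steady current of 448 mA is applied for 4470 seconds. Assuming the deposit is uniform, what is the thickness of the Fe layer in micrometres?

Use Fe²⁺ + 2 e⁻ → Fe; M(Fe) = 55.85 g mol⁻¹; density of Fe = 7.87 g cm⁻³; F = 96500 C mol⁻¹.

1.88 μm

Q = I·t = 0.4480 × 4470.0 = 2003 C; n(e⁻) = 0.02075 mol.
n(Fe) = n(e⁻)/2 = 0.01038 mol, so m = 0.01038 × 55.85 = 0.5795 g.
Volume = m/ρ = 0.5795 / 7.87 = 0.07363 cm³.
Thickness = V/A = 0.07363 / 391 = 1.88 × 10⁻⁴ cm = 1.88 μm.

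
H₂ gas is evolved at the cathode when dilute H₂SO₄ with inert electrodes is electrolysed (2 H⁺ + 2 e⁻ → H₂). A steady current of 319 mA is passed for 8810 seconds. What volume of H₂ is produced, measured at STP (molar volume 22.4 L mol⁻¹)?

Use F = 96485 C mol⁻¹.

Q = I·t = 0.3190 A × 8810.0 s = 2810 C.
n(e⁻) = Q/F = 2810 / 96485 = 0.02913 mol.
2 electrons are transferred per H₂ molecule, so n(H₂) = 0.02913 / 2 = 0.01456 mol.
V = n × V_m = 0.01456 × 22.4 = 0.326 L.

0.326 L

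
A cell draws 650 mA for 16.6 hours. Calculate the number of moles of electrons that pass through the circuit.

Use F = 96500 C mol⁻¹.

Q = I·t = 0.6500 A × 59760 s = 38840 C.
n(e⁻) = Q/F = 38840 / 96500 = 0.403 mol.

0.403 mol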